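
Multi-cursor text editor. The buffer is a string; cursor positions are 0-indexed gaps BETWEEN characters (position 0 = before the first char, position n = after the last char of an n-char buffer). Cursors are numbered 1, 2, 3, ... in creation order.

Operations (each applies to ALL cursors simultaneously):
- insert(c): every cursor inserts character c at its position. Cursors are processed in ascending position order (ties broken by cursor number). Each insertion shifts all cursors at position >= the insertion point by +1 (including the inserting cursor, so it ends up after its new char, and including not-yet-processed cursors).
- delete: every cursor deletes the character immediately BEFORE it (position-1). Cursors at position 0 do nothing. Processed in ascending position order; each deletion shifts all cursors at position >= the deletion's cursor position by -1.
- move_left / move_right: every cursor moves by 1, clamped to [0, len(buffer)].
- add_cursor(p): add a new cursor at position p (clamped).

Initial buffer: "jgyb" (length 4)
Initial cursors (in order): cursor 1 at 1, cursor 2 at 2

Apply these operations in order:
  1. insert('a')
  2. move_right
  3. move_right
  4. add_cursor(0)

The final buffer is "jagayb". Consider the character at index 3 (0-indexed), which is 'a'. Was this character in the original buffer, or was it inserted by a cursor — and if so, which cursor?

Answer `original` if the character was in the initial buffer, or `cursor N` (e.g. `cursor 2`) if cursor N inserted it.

Answer: cursor 2

Derivation:
After op 1 (insert('a')): buffer="jagayb" (len 6), cursors c1@2 c2@4, authorship .1.2..
After op 2 (move_right): buffer="jagayb" (len 6), cursors c1@3 c2@5, authorship .1.2..
After op 3 (move_right): buffer="jagayb" (len 6), cursors c1@4 c2@6, authorship .1.2..
After op 4 (add_cursor(0)): buffer="jagayb" (len 6), cursors c3@0 c1@4 c2@6, authorship .1.2..
Authorship (.=original, N=cursor N): . 1 . 2 . .
Index 3: author = 2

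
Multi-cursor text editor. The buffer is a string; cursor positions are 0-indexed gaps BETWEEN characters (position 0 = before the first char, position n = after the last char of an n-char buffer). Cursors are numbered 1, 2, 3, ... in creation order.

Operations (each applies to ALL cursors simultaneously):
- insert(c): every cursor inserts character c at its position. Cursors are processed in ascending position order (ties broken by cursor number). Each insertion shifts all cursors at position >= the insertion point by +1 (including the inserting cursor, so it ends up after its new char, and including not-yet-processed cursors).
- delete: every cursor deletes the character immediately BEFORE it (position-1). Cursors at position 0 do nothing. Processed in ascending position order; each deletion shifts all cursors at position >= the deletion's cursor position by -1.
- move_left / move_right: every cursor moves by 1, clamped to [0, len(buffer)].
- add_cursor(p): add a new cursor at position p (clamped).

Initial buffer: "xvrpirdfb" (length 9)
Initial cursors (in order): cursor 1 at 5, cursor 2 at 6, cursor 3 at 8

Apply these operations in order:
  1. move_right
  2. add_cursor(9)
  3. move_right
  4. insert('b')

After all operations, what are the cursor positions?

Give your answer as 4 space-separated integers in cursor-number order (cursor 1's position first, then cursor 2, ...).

After op 1 (move_right): buffer="xvrpirdfb" (len 9), cursors c1@6 c2@7 c3@9, authorship .........
After op 2 (add_cursor(9)): buffer="xvrpirdfb" (len 9), cursors c1@6 c2@7 c3@9 c4@9, authorship .........
After op 3 (move_right): buffer="xvrpirdfb" (len 9), cursors c1@7 c2@8 c3@9 c4@9, authorship .........
After op 4 (insert('b')): buffer="xvrpirdbfbbbb" (len 13), cursors c1@8 c2@10 c3@13 c4@13, authorship .......1.2.34

Answer: 8 10 13 13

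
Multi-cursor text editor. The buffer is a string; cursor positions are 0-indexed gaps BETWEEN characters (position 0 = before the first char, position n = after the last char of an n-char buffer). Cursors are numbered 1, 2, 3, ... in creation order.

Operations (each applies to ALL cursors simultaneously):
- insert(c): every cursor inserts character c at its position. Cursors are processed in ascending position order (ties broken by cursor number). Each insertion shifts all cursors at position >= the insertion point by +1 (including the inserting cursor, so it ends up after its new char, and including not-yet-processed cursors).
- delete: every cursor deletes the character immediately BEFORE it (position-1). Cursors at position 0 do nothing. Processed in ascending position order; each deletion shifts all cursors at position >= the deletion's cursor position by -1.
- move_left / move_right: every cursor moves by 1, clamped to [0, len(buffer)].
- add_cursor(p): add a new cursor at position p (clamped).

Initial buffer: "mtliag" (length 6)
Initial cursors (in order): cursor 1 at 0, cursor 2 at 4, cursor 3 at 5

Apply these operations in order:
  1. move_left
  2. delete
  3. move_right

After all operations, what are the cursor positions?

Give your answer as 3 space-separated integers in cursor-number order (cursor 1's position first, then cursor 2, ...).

Answer: 1 3 3

Derivation:
After op 1 (move_left): buffer="mtliag" (len 6), cursors c1@0 c2@3 c3@4, authorship ......
After op 2 (delete): buffer="mtag" (len 4), cursors c1@0 c2@2 c3@2, authorship ....
After op 3 (move_right): buffer="mtag" (len 4), cursors c1@1 c2@3 c3@3, authorship ....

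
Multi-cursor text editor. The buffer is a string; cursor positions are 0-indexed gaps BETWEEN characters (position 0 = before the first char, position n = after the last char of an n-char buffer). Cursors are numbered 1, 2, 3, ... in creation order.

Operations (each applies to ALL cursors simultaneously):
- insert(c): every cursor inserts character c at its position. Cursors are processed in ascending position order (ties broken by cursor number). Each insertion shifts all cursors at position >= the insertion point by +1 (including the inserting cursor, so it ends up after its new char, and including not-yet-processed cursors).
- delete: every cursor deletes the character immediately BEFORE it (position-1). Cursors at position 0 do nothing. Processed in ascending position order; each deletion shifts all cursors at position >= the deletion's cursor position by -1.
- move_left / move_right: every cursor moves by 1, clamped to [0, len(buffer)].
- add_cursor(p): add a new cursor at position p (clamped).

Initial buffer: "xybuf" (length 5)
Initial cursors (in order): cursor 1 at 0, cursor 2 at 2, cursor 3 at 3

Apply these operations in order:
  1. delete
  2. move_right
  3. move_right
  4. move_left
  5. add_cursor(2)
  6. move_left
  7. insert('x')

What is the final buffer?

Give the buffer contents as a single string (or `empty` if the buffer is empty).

After op 1 (delete): buffer="xuf" (len 3), cursors c1@0 c2@1 c3@1, authorship ...
After op 2 (move_right): buffer="xuf" (len 3), cursors c1@1 c2@2 c3@2, authorship ...
After op 3 (move_right): buffer="xuf" (len 3), cursors c1@2 c2@3 c3@3, authorship ...
After op 4 (move_left): buffer="xuf" (len 3), cursors c1@1 c2@2 c3@2, authorship ...
After op 5 (add_cursor(2)): buffer="xuf" (len 3), cursors c1@1 c2@2 c3@2 c4@2, authorship ...
After op 6 (move_left): buffer="xuf" (len 3), cursors c1@0 c2@1 c3@1 c4@1, authorship ...
After op 7 (insert('x')): buffer="xxxxxuf" (len 7), cursors c1@1 c2@5 c3@5 c4@5, authorship 1.234..

Answer: xxxxxuf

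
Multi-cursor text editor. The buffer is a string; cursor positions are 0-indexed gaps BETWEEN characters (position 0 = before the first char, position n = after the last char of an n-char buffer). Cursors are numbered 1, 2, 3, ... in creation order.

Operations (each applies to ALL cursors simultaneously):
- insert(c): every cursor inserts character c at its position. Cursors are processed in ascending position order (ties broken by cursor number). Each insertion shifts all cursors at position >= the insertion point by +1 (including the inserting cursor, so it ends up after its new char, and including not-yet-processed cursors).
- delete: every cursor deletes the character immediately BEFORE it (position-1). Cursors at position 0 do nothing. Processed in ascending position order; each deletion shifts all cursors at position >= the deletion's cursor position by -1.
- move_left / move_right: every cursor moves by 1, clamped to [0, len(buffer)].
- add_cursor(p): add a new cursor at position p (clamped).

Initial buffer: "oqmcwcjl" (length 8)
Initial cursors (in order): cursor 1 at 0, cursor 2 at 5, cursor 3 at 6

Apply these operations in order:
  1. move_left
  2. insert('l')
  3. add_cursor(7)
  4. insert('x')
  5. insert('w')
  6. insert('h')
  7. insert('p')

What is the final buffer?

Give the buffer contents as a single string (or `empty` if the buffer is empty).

Answer: lxwhpoqmclxwhpwxwhplxwhpcjl

Derivation:
After op 1 (move_left): buffer="oqmcwcjl" (len 8), cursors c1@0 c2@4 c3@5, authorship ........
After op 2 (insert('l')): buffer="loqmclwlcjl" (len 11), cursors c1@1 c2@6 c3@8, authorship 1....2.3...
After op 3 (add_cursor(7)): buffer="loqmclwlcjl" (len 11), cursors c1@1 c2@6 c4@7 c3@8, authorship 1....2.3...
After op 4 (insert('x')): buffer="lxoqmclxwxlxcjl" (len 15), cursors c1@2 c2@8 c4@10 c3@12, authorship 11....22.433...
After op 5 (insert('w')): buffer="lxwoqmclxwwxwlxwcjl" (len 19), cursors c1@3 c2@10 c4@13 c3@16, authorship 111....222.44333...
After op 6 (insert('h')): buffer="lxwhoqmclxwhwxwhlxwhcjl" (len 23), cursors c1@4 c2@12 c4@16 c3@20, authorship 1111....2222.4443333...
After op 7 (insert('p')): buffer="lxwhpoqmclxwhpwxwhplxwhpcjl" (len 27), cursors c1@5 c2@14 c4@19 c3@24, authorship 11111....22222.444433333...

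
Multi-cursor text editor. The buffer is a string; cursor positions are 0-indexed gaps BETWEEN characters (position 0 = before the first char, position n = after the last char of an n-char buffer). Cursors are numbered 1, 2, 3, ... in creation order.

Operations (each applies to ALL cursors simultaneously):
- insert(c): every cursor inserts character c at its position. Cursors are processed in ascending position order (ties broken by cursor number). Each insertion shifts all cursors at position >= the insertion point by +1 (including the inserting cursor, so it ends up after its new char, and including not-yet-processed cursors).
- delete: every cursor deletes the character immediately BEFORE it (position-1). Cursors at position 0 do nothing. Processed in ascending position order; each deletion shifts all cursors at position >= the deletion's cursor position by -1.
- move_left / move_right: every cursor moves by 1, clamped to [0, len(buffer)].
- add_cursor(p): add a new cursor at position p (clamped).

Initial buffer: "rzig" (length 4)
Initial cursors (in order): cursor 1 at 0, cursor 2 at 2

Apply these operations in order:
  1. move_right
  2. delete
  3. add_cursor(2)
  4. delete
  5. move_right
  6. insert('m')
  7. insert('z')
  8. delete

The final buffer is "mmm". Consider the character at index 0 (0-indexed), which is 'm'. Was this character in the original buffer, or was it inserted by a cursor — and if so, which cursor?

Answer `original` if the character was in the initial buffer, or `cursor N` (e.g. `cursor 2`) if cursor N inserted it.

After op 1 (move_right): buffer="rzig" (len 4), cursors c1@1 c2@3, authorship ....
After op 2 (delete): buffer="zg" (len 2), cursors c1@0 c2@1, authorship ..
After op 3 (add_cursor(2)): buffer="zg" (len 2), cursors c1@0 c2@1 c3@2, authorship ..
After op 4 (delete): buffer="" (len 0), cursors c1@0 c2@0 c3@0, authorship 
After op 5 (move_right): buffer="" (len 0), cursors c1@0 c2@0 c3@0, authorship 
After op 6 (insert('m')): buffer="mmm" (len 3), cursors c1@3 c2@3 c3@3, authorship 123
After op 7 (insert('z')): buffer="mmmzzz" (len 6), cursors c1@6 c2@6 c3@6, authorship 123123
After op 8 (delete): buffer="mmm" (len 3), cursors c1@3 c2@3 c3@3, authorship 123
Authorship (.=original, N=cursor N): 1 2 3
Index 0: author = 1

Answer: cursor 1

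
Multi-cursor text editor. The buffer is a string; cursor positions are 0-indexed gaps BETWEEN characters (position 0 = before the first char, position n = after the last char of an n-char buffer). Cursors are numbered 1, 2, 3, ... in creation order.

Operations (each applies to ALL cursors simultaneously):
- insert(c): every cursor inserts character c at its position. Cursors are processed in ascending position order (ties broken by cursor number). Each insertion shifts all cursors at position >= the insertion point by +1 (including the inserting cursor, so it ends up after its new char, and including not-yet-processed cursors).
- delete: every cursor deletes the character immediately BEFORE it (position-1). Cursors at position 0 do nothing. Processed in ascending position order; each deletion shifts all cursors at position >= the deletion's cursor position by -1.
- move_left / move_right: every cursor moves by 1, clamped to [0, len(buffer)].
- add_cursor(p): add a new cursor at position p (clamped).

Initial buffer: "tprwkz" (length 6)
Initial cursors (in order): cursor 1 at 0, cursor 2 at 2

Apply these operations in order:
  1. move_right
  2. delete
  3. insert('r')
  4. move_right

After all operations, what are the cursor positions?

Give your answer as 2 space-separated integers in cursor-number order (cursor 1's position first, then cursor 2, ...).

After op 1 (move_right): buffer="tprwkz" (len 6), cursors c1@1 c2@3, authorship ......
After op 2 (delete): buffer="pwkz" (len 4), cursors c1@0 c2@1, authorship ....
After op 3 (insert('r')): buffer="rprwkz" (len 6), cursors c1@1 c2@3, authorship 1.2...
After op 4 (move_right): buffer="rprwkz" (len 6), cursors c1@2 c2@4, authorship 1.2...

Answer: 2 4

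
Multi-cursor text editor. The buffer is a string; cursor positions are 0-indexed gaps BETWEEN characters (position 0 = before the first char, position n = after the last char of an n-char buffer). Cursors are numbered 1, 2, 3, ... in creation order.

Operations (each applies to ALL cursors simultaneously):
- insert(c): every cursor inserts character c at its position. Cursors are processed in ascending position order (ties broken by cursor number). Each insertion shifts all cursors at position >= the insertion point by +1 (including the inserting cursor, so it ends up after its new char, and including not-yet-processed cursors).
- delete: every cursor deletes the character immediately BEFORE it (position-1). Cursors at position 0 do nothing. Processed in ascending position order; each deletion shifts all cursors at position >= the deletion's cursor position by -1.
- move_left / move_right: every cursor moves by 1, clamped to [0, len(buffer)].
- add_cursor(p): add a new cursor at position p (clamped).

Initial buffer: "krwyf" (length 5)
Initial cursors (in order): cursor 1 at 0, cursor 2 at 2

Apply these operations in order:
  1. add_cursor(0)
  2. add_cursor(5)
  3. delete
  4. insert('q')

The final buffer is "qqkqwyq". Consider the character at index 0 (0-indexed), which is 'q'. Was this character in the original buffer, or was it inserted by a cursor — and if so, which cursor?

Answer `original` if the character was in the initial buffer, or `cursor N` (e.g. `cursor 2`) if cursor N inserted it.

Answer: cursor 1

Derivation:
After op 1 (add_cursor(0)): buffer="krwyf" (len 5), cursors c1@0 c3@0 c2@2, authorship .....
After op 2 (add_cursor(5)): buffer="krwyf" (len 5), cursors c1@0 c3@0 c2@2 c4@5, authorship .....
After op 3 (delete): buffer="kwy" (len 3), cursors c1@0 c3@0 c2@1 c4@3, authorship ...
After op 4 (insert('q')): buffer="qqkqwyq" (len 7), cursors c1@2 c3@2 c2@4 c4@7, authorship 13.2..4
Authorship (.=original, N=cursor N): 1 3 . 2 . . 4
Index 0: author = 1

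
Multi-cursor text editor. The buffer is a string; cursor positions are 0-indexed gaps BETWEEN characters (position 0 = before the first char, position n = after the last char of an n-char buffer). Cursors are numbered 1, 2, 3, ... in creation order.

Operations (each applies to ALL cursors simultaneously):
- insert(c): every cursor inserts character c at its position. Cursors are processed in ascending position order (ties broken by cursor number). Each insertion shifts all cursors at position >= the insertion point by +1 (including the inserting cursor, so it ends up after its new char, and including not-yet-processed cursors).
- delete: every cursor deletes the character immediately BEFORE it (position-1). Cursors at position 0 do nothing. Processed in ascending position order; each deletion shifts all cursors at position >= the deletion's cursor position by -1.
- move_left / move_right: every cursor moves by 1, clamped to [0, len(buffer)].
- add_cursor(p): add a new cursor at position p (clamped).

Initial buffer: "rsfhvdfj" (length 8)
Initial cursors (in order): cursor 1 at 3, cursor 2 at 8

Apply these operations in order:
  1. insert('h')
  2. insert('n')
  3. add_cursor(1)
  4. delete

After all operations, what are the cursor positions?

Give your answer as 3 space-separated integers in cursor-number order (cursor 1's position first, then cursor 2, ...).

Answer: 3 9 0

Derivation:
After op 1 (insert('h')): buffer="rsfhhvdfjh" (len 10), cursors c1@4 c2@10, authorship ...1.....2
After op 2 (insert('n')): buffer="rsfhnhvdfjhn" (len 12), cursors c1@5 c2@12, authorship ...11.....22
After op 3 (add_cursor(1)): buffer="rsfhnhvdfjhn" (len 12), cursors c3@1 c1@5 c2@12, authorship ...11.....22
After op 4 (delete): buffer="sfhhvdfjh" (len 9), cursors c3@0 c1@3 c2@9, authorship ..1.....2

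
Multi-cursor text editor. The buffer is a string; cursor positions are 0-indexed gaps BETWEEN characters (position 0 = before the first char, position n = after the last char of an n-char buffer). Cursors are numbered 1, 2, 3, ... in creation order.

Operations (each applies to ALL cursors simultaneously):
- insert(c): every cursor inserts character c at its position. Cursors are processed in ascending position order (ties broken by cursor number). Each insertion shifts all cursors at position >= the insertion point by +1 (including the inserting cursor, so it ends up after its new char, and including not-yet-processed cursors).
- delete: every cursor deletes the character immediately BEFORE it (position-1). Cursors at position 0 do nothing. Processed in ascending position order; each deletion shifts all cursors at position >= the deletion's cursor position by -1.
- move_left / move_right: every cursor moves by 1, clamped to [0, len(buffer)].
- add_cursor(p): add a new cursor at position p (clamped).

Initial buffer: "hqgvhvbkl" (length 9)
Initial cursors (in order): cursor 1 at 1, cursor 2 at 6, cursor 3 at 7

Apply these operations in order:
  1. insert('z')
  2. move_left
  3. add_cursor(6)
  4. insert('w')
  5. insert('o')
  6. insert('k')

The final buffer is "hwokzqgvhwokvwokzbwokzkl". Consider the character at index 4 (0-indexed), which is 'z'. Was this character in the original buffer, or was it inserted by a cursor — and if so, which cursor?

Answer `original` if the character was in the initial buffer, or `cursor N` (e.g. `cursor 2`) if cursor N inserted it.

After op 1 (insert('z')): buffer="hzqgvhvzbzkl" (len 12), cursors c1@2 c2@8 c3@10, authorship .1.....2.3..
After op 2 (move_left): buffer="hzqgvhvzbzkl" (len 12), cursors c1@1 c2@7 c3@9, authorship .1.....2.3..
After op 3 (add_cursor(6)): buffer="hzqgvhvzbzkl" (len 12), cursors c1@1 c4@6 c2@7 c3@9, authorship .1.....2.3..
After op 4 (insert('w')): buffer="hwzqgvhwvwzbwzkl" (len 16), cursors c1@2 c4@8 c2@10 c3@13, authorship .11....4.22.33..
After op 5 (insert('o')): buffer="hwozqgvhwovwozbwozkl" (len 20), cursors c1@3 c4@10 c2@13 c3@17, authorship .111....44.222.333..
After op 6 (insert('k')): buffer="hwokzqgvhwokvwokzbwokzkl" (len 24), cursors c1@4 c4@12 c2@16 c3@21, authorship .1111....444.2222.3333..
Authorship (.=original, N=cursor N): . 1 1 1 1 . . . . 4 4 4 . 2 2 2 2 . 3 3 3 3 . .
Index 4: author = 1

Answer: cursor 1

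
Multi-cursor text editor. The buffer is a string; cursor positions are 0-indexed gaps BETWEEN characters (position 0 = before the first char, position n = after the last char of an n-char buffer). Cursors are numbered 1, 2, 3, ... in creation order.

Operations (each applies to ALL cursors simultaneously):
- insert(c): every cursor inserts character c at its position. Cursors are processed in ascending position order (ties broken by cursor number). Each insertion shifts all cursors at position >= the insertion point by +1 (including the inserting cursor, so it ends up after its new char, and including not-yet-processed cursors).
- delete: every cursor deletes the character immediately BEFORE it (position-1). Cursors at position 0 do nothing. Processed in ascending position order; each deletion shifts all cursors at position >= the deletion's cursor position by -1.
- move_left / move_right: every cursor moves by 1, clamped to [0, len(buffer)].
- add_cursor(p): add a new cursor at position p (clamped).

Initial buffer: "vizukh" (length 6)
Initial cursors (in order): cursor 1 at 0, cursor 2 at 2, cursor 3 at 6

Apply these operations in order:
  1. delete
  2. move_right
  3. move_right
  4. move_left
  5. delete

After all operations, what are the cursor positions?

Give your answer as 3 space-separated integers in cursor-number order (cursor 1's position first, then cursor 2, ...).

Answer: 0 0 0

Derivation:
After op 1 (delete): buffer="vzuk" (len 4), cursors c1@0 c2@1 c3@4, authorship ....
After op 2 (move_right): buffer="vzuk" (len 4), cursors c1@1 c2@2 c3@4, authorship ....
After op 3 (move_right): buffer="vzuk" (len 4), cursors c1@2 c2@3 c3@4, authorship ....
After op 4 (move_left): buffer="vzuk" (len 4), cursors c1@1 c2@2 c3@3, authorship ....
After op 5 (delete): buffer="k" (len 1), cursors c1@0 c2@0 c3@0, authorship .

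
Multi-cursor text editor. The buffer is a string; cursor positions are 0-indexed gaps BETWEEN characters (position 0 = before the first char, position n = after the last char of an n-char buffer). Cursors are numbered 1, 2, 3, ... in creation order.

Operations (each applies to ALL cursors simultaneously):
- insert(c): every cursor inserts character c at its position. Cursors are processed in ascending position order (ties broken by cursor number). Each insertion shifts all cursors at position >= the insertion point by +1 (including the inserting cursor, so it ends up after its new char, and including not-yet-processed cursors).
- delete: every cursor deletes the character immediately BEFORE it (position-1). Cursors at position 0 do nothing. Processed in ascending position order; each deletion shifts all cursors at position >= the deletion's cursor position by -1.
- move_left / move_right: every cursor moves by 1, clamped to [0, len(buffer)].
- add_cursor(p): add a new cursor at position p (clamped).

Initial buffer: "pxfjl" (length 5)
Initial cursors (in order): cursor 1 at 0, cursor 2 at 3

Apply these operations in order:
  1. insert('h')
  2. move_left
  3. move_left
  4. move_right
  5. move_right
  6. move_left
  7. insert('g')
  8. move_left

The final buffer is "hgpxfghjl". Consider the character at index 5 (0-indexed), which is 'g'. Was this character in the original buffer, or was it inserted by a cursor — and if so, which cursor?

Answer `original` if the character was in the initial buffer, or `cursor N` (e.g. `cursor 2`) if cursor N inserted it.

After op 1 (insert('h')): buffer="hpxfhjl" (len 7), cursors c1@1 c2@5, authorship 1...2..
After op 2 (move_left): buffer="hpxfhjl" (len 7), cursors c1@0 c2@4, authorship 1...2..
After op 3 (move_left): buffer="hpxfhjl" (len 7), cursors c1@0 c2@3, authorship 1...2..
After op 4 (move_right): buffer="hpxfhjl" (len 7), cursors c1@1 c2@4, authorship 1...2..
After op 5 (move_right): buffer="hpxfhjl" (len 7), cursors c1@2 c2@5, authorship 1...2..
After op 6 (move_left): buffer="hpxfhjl" (len 7), cursors c1@1 c2@4, authorship 1...2..
After op 7 (insert('g')): buffer="hgpxfghjl" (len 9), cursors c1@2 c2@6, authorship 11...22..
After op 8 (move_left): buffer="hgpxfghjl" (len 9), cursors c1@1 c2@5, authorship 11...22..
Authorship (.=original, N=cursor N): 1 1 . . . 2 2 . .
Index 5: author = 2

Answer: cursor 2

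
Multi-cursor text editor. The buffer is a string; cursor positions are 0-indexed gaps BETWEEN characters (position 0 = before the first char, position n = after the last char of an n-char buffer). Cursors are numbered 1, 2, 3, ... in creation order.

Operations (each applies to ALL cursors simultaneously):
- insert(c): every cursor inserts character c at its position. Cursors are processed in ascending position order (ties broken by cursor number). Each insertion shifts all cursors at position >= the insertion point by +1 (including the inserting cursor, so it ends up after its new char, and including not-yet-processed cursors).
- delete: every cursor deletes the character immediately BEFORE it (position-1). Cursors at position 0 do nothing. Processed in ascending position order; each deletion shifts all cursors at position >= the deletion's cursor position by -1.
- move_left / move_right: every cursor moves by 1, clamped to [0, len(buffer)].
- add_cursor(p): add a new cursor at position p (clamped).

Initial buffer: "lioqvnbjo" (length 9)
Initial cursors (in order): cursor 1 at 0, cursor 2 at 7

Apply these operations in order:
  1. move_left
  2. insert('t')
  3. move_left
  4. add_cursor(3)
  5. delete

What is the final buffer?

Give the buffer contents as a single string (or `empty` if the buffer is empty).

Answer: tloqvtbjo

Derivation:
After op 1 (move_left): buffer="lioqvnbjo" (len 9), cursors c1@0 c2@6, authorship .........
After op 2 (insert('t')): buffer="tlioqvntbjo" (len 11), cursors c1@1 c2@8, authorship 1......2...
After op 3 (move_left): buffer="tlioqvntbjo" (len 11), cursors c1@0 c2@7, authorship 1......2...
After op 4 (add_cursor(3)): buffer="tlioqvntbjo" (len 11), cursors c1@0 c3@3 c2@7, authorship 1......2...
After op 5 (delete): buffer="tloqvtbjo" (len 9), cursors c1@0 c3@2 c2@5, authorship 1....2...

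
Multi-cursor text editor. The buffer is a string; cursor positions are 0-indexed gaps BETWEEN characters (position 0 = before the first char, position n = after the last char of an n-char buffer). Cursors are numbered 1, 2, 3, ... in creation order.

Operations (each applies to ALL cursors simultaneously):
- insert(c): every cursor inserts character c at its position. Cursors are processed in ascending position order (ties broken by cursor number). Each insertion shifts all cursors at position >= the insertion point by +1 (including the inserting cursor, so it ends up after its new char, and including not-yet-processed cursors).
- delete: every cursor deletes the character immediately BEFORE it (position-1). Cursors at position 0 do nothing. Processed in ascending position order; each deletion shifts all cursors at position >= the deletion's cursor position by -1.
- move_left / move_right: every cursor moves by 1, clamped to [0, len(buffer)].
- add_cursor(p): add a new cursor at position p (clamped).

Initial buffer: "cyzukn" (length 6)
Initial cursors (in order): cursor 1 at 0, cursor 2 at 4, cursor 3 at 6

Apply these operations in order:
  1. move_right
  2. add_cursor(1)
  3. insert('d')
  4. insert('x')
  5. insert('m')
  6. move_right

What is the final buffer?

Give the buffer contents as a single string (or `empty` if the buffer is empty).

After op 1 (move_right): buffer="cyzukn" (len 6), cursors c1@1 c2@5 c3@6, authorship ......
After op 2 (add_cursor(1)): buffer="cyzukn" (len 6), cursors c1@1 c4@1 c2@5 c3@6, authorship ......
After op 3 (insert('d')): buffer="cddyzukdnd" (len 10), cursors c1@3 c4@3 c2@8 c3@10, authorship .14....2.3
After op 4 (insert('x')): buffer="cddxxyzukdxndx" (len 14), cursors c1@5 c4@5 c2@11 c3@14, authorship .1414....22.33
After op 5 (insert('m')): buffer="cddxxmmyzukdxmndxm" (len 18), cursors c1@7 c4@7 c2@14 c3@18, authorship .141414....222.333
After op 6 (move_right): buffer="cddxxmmyzukdxmndxm" (len 18), cursors c1@8 c4@8 c2@15 c3@18, authorship .141414....222.333

Answer: cddxxmmyzukdxmndxm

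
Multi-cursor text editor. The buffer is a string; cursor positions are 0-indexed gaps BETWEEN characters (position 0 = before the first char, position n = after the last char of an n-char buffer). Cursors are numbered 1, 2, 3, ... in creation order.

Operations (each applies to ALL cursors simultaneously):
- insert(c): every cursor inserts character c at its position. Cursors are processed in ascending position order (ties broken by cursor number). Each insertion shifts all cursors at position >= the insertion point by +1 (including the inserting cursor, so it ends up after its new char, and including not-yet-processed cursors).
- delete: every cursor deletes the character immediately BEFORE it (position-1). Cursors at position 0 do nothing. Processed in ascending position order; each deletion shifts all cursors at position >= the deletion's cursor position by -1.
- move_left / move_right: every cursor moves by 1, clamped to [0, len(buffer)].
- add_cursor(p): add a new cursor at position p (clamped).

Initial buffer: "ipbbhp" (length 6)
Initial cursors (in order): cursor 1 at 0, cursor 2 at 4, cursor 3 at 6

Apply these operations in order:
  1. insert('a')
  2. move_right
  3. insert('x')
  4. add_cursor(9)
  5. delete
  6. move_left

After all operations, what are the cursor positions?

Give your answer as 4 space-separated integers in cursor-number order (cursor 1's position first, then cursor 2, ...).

Answer: 1 5 7 5

Derivation:
After op 1 (insert('a')): buffer="aipbbahpa" (len 9), cursors c1@1 c2@6 c3@9, authorship 1....2..3
After op 2 (move_right): buffer="aipbbahpa" (len 9), cursors c1@2 c2@7 c3@9, authorship 1....2..3
After op 3 (insert('x')): buffer="aixpbbahxpax" (len 12), cursors c1@3 c2@9 c3@12, authorship 1.1...2.2.33
After op 4 (add_cursor(9)): buffer="aixpbbahxpax" (len 12), cursors c1@3 c2@9 c4@9 c3@12, authorship 1.1...2.2.33
After op 5 (delete): buffer="aipbbapa" (len 8), cursors c1@2 c2@6 c4@6 c3@8, authorship 1....2.3
After op 6 (move_left): buffer="aipbbapa" (len 8), cursors c1@1 c2@5 c4@5 c3@7, authorship 1....2.3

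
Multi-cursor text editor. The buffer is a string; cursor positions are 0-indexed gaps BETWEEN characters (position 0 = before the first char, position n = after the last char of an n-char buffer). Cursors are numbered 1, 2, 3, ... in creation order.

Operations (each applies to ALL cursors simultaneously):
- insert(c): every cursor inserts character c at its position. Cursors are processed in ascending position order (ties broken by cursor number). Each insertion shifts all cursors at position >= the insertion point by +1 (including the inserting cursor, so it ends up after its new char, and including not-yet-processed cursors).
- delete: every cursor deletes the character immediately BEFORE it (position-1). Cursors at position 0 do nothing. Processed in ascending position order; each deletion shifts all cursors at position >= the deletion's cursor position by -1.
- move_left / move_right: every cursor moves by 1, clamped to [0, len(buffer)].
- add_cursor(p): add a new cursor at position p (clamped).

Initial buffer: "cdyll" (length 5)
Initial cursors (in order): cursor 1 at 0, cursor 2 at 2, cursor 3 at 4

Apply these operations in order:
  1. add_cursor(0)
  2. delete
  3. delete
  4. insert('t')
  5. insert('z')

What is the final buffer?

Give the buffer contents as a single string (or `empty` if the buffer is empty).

Answer: ttttzzzzl

Derivation:
After op 1 (add_cursor(0)): buffer="cdyll" (len 5), cursors c1@0 c4@0 c2@2 c3@4, authorship .....
After op 2 (delete): buffer="cyl" (len 3), cursors c1@0 c4@0 c2@1 c3@2, authorship ...
After op 3 (delete): buffer="l" (len 1), cursors c1@0 c2@0 c3@0 c4@0, authorship .
After op 4 (insert('t')): buffer="ttttl" (len 5), cursors c1@4 c2@4 c3@4 c4@4, authorship 1234.
After op 5 (insert('z')): buffer="ttttzzzzl" (len 9), cursors c1@8 c2@8 c3@8 c4@8, authorship 12341234.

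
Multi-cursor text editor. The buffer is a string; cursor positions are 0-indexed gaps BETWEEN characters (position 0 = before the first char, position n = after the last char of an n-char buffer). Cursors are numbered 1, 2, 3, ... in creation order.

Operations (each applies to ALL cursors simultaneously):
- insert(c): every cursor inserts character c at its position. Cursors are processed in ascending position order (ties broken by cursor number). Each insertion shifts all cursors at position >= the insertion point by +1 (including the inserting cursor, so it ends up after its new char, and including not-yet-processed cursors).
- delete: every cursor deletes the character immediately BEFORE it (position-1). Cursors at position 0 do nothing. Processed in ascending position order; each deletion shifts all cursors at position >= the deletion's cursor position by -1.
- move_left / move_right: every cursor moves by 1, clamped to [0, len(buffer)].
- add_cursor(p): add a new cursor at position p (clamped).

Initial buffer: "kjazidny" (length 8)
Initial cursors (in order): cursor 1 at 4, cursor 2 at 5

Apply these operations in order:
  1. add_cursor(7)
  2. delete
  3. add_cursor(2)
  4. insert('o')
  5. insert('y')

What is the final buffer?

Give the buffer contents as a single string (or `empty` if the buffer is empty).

Answer: kjoyaooyydoyy

Derivation:
After op 1 (add_cursor(7)): buffer="kjazidny" (len 8), cursors c1@4 c2@5 c3@7, authorship ........
After op 2 (delete): buffer="kjady" (len 5), cursors c1@3 c2@3 c3@4, authorship .....
After op 3 (add_cursor(2)): buffer="kjady" (len 5), cursors c4@2 c1@3 c2@3 c3@4, authorship .....
After op 4 (insert('o')): buffer="kjoaoodoy" (len 9), cursors c4@3 c1@6 c2@6 c3@8, authorship ..4.12.3.
After op 5 (insert('y')): buffer="kjoyaooyydoyy" (len 13), cursors c4@4 c1@9 c2@9 c3@12, authorship ..44.1212.33.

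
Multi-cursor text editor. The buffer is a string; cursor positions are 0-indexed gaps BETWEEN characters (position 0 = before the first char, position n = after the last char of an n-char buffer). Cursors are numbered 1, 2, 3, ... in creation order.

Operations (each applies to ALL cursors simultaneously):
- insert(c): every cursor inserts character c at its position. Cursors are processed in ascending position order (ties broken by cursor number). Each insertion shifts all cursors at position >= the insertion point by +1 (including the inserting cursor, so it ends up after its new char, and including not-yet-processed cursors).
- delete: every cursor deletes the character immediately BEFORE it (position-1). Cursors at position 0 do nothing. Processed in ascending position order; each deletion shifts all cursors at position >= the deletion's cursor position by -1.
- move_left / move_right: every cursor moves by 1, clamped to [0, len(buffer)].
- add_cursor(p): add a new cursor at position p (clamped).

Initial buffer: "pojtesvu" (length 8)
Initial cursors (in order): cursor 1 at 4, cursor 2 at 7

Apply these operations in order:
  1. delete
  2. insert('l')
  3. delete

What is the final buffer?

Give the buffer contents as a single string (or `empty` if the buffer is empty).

After op 1 (delete): buffer="pojesu" (len 6), cursors c1@3 c2@5, authorship ......
After op 2 (insert('l')): buffer="pojleslu" (len 8), cursors c1@4 c2@7, authorship ...1..2.
After op 3 (delete): buffer="pojesu" (len 6), cursors c1@3 c2@5, authorship ......

Answer: pojesu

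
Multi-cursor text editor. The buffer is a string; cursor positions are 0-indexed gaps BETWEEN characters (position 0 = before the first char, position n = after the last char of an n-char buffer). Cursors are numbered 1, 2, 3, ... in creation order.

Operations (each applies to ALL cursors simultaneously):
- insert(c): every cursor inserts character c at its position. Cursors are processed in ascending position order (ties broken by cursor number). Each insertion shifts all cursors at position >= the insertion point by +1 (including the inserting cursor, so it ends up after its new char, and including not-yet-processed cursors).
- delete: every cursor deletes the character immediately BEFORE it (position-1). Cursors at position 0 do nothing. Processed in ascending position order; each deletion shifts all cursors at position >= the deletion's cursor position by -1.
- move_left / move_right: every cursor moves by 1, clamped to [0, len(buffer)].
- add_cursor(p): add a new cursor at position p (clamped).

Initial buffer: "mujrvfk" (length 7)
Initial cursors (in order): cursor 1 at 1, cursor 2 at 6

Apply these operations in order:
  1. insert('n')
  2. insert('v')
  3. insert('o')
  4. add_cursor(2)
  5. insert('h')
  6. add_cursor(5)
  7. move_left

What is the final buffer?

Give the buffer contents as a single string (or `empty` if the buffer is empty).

Answer: mnhvohujrvfnvohk

Derivation:
After op 1 (insert('n')): buffer="mnujrvfnk" (len 9), cursors c1@2 c2@8, authorship .1.....2.
After op 2 (insert('v')): buffer="mnvujrvfnvk" (len 11), cursors c1@3 c2@10, authorship .11.....22.
After op 3 (insert('o')): buffer="mnvoujrvfnvok" (len 13), cursors c1@4 c2@12, authorship .111.....222.
After op 4 (add_cursor(2)): buffer="mnvoujrvfnvok" (len 13), cursors c3@2 c1@4 c2@12, authorship .111.....222.
After op 5 (insert('h')): buffer="mnhvohujrvfnvohk" (len 16), cursors c3@3 c1@6 c2@15, authorship .13111.....2222.
After op 6 (add_cursor(5)): buffer="mnhvohujrvfnvohk" (len 16), cursors c3@3 c4@5 c1@6 c2@15, authorship .13111.....2222.
After op 7 (move_left): buffer="mnhvohujrvfnvohk" (len 16), cursors c3@2 c4@4 c1@5 c2@14, authorship .13111.....2222.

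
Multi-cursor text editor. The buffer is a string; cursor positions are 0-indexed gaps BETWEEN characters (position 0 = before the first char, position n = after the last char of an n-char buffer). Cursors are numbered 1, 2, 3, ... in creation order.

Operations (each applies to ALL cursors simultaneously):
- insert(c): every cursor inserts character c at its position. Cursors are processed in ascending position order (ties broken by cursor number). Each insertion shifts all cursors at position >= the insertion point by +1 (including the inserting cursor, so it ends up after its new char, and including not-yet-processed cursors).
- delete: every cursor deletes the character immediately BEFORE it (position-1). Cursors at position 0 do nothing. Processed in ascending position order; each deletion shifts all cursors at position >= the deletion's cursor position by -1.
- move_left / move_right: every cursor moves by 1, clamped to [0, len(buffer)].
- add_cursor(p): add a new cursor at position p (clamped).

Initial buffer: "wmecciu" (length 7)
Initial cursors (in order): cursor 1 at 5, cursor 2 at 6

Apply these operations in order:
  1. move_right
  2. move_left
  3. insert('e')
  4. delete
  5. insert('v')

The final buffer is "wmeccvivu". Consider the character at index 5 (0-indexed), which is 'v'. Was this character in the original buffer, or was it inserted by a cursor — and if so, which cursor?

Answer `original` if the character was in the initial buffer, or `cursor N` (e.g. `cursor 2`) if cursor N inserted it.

After op 1 (move_right): buffer="wmecciu" (len 7), cursors c1@6 c2@7, authorship .......
After op 2 (move_left): buffer="wmecciu" (len 7), cursors c1@5 c2@6, authorship .......
After op 3 (insert('e')): buffer="wmecceieu" (len 9), cursors c1@6 c2@8, authorship .....1.2.
After op 4 (delete): buffer="wmecciu" (len 7), cursors c1@5 c2@6, authorship .......
After op 5 (insert('v')): buffer="wmeccvivu" (len 9), cursors c1@6 c2@8, authorship .....1.2.
Authorship (.=original, N=cursor N): . . . . . 1 . 2 .
Index 5: author = 1

Answer: cursor 1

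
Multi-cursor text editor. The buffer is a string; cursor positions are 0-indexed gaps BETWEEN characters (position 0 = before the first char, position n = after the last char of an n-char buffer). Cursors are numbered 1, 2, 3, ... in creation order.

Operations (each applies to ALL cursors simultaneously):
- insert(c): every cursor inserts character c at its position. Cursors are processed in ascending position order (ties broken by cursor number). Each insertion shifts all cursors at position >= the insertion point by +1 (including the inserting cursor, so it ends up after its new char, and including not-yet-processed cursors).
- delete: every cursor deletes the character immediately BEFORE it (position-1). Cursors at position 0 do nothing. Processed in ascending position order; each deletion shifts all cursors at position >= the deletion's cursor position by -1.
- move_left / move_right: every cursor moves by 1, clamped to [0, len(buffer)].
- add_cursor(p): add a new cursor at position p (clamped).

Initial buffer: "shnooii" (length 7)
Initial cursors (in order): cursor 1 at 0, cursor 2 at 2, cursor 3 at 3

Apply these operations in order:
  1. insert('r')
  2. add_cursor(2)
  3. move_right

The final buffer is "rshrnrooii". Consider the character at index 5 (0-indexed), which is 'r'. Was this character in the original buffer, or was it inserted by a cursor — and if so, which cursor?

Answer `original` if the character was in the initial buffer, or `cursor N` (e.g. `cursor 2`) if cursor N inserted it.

After op 1 (insert('r')): buffer="rshrnrooii" (len 10), cursors c1@1 c2@4 c3@6, authorship 1..2.3....
After op 2 (add_cursor(2)): buffer="rshrnrooii" (len 10), cursors c1@1 c4@2 c2@4 c3@6, authorship 1..2.3....
After op 3 (move_right): buffer="rshrnrooii" (len 10), cursors c1@2 c4@3 c2@5 c3@7, authorship 1..2.3....
Authorship (.=original, N=cursor N): 1 . . 2 . 3 . . . .
Index 5: author = 3

Answer: cursor 3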